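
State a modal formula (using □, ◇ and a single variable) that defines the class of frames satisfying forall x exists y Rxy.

□p → ◇p

The condition is seriality. The D schema □p → ◇p defines it.
Suppose □p→◇p is valid. At any x set V(p)=W. Then □p at x, so ◇p at x, so x has a successor.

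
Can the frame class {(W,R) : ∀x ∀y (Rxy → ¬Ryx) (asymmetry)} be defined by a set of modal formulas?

If a class were modally definable it would be closed under surjective bounded morphisms (Goldblatt–Thomason).
The 5-cycle (worlds a,b,c,d,e with a→b→c→d→e→a) is asymmetric. Mapping every world to a single reflexive point • is a surjective bounded morphism, and the reflexive point is not asymmetric (R•• but asymmetry requires ¬R••).
So the class is not modally definable.

No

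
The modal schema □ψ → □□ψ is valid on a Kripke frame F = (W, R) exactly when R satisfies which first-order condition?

transitivity: ∀x ∀y ∀z (Rxy ∧ Ryz → Rxz)

Suppose □ψ→□□ψ is valid. Take Rxy, Ryz and set V(ψ)={w : Rxw}. Then □ψ at x, so □□ψ at x, so □ψ at y, so ψ at z, i.e. Rxz.
The converse is a direct semantic check.
So the correspondent is transitivity.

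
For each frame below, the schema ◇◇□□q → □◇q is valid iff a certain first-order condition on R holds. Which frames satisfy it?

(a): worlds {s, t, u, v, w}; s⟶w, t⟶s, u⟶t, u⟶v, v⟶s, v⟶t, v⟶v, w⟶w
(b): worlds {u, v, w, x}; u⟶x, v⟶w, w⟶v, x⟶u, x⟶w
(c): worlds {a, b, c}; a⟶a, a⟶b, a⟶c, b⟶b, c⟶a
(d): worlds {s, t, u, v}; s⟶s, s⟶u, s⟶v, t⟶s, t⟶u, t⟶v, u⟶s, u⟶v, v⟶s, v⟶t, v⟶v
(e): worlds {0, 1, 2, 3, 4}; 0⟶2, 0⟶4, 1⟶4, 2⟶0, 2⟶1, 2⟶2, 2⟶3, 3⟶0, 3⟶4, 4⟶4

This is the axiom for a generalized confluence (Geach) condition; its first-order frame correspondent is ∀x ∀y ∀z ((xR²y ∧ xRz) → ∃w (yR²w ∧ zRw)).
(a): fails — uR²s, uRt but no w* with sR²w* and tRw*.
(b): fails — xR²v, xRu but no t with vR²t and uRt.
(c): fails — aR²b, aRc but no w with bR²w and cRw.
(d): holds.
(e): fails — 0R²1, 0R2 but no w with 1R²w and 2Rw.

(d)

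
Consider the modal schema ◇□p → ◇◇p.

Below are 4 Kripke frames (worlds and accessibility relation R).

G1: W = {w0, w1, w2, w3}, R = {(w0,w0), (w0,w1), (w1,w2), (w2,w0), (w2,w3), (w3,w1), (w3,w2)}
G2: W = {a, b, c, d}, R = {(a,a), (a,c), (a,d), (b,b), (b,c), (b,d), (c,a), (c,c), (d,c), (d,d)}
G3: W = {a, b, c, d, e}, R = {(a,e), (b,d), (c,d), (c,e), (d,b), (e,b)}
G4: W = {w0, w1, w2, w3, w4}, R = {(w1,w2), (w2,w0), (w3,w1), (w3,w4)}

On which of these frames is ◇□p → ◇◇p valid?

G1, G2, G3

Frame correspondent (Sahlqvist): ∀x ∀y (xRy → ∃w (yRw ∧ xR²w)) — i.e. a generalized confluence (Geach) condition.
G1: ✓.
G2: ✓.
G3: ✓.
G4: fails — w2Rw0 but no w with w0Rw and w2R²w.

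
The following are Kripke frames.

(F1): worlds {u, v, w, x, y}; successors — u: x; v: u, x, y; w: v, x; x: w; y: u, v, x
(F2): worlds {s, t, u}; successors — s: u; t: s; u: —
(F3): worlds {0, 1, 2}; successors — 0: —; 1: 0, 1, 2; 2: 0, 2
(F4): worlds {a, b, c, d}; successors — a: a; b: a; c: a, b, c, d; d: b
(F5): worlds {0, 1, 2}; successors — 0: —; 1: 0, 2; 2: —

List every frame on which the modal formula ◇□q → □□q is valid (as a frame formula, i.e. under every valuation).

The schema corresponds to a generalized confluence (Geach) condition: ∀x ∀y ∀z ((xRy ∧ xR²z) → ∃w (yRw ∧ z = w)).
(F1): fails — vRu, vR²u but no t with uRt and u=t.
(F2): holds.
(F3): fails — 1R0, 1R²0 but no w with 0Rw and 0=w.
(F4): fails — cRa, cR²b but no w with aRw and b=w.
(F5): holds.

(F2), (F5)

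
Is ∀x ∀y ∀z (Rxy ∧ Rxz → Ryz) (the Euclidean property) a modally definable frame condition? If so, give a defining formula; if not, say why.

Yes: it is the Euclidean property, defined by the 5 schema ◇r → □◇r.
Suppose ◇r→□◇r is valid. Take Rxy, Rxz and set V(r)={y}. Then ◇r at x, so □◇r at x, so ◇r at z, so some w with Rzw has r; w=y, i.e. Rzy. By symmetry of the argument, Ryz.

Definable; ◇r → □◇r defines it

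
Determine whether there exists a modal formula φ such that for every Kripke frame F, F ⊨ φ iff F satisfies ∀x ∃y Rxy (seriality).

Yes — defined by □r → ◇r

This is a Sahlqvist condition; the D axiom □r → ◇r defines it.
Suppose □r→◇r is valid. At any x set V(r)=W. Then □r at x, so ◇r at x, so x has a successor.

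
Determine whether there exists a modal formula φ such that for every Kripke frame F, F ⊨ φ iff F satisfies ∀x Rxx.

The condition is reflexivity. A defining modal formula is □q → q.
Suppose □q→q is valid. At any x set V(q)={w : Rxw}. Then □q holds at x, so q holds at x, i.e. Rxx.

Yes — defined by □q → q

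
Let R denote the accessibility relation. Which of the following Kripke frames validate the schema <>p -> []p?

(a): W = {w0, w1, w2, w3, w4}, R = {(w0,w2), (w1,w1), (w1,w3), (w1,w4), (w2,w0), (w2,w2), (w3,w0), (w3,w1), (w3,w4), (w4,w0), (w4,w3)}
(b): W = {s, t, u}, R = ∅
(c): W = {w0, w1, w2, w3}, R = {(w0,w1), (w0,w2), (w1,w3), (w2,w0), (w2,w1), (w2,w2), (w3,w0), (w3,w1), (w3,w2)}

This is the axiom for partial functionality; its first-order frame correspondent is forall x forall y forall z (Rxy & Rxz -> y = z).
(a): fails — w1 sees both w1 and w3.
(b): condition met.
(c): fails — w0 sees both w1 and w2.
Valid on: (b).

(b)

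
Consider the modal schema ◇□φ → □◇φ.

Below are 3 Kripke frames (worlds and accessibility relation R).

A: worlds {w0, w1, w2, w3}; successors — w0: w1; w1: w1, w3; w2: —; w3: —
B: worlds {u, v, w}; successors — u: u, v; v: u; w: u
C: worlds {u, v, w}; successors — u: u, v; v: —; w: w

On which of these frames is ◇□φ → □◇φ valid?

Frame correspondent (Sahlqvist): ∀x ∀y ∀z (Rxy ∧ Rxz → ∃w (Ryw ∧ Rzw)) — i.e. convergence.
A: fails — Rw1w3 and Rw1w3 but w3 and w3 have no common successor.
B: condition met.
C: fails — Ruv and Ruv but v and v have no common successor.
Valid on: B.

B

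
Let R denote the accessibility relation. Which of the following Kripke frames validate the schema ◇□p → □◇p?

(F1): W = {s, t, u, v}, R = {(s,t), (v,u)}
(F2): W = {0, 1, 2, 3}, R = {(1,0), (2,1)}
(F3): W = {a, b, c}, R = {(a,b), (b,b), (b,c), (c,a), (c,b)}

(F3)

Frame correspondent (Sahlqvist): ∀x ∀y ∀z (Rxy ∧ Rxz → ∃w (Ryw ∧ Rzw)) — i.e. convergence.
(F1): fails — Rst and Rst but t and t have no common successor.
(F2): fails — R10 and R10 but 0 and 0 have no common successor.
(F3): holds.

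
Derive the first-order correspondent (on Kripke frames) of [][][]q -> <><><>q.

forall x exists w (x R^3 w & x R^3 w)

This is a Sahlqvist (Geach-type) schema ◇^0□^3q → □^0◇^3q.
Minimal-valuation argument: fix x; take any y with xR^0y and any z with xR^0z. Set V(q) to the set of worlds R-reachable from y in exactly 3 steps. Then □^3q holds at y, so the antecedent holds at x; validity forces ◇^3q at z, giving a w with zR^3w and yR^3w.
First-order correspondent: forall x exists w (x R^3 w & x R^3 w).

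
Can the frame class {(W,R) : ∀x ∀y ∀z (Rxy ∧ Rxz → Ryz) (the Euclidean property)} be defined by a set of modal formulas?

Yes, by ◇r → □◇r

This is a Sahlqvist condition; the 5 axiom ◇r → □◇r defines it.
Suppose ◇r→□◇r is valid. Take Rxy, Rxz and set V(r)={y}. Then ◇r at x, so □◇r at x, so ◇r at z, so some w with Rzw has r; w=y, i.e. Rzy. By symmetry of the argument, Ryz.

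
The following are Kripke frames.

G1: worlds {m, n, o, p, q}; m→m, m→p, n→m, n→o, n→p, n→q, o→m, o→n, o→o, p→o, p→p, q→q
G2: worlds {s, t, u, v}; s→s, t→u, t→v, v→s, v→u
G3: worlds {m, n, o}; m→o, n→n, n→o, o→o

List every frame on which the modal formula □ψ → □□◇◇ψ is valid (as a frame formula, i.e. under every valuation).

The schema corresponds to a generalized confluence (Geach) condition: ∀x ∀z (xR²z → ∃w (xRw ∧ zR²w)).
G1: fails — oR²q but no w with oRw and qR²w.
G2: fails — tR²s but no w with tRw and sR²w.
G3: holds.

G3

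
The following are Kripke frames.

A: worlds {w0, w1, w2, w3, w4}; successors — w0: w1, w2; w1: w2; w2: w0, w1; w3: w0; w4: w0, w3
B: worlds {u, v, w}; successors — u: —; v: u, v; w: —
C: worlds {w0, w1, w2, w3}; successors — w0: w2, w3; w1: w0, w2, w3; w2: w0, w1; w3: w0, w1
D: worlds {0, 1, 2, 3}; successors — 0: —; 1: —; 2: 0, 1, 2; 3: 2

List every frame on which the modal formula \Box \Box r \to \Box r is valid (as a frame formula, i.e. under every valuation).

B, D

The schema corresponds to density: \forall x \forall y (Rxy \to \exists z (Rxz \wedge Rzy)).
A: fails — Rw1w2 but no z with Rw1z and Rzw2.
B: holds.
C: fails — Rw3w1 but no z with Rw3z and Rzw1.
D: holds.
Valid on: B, D.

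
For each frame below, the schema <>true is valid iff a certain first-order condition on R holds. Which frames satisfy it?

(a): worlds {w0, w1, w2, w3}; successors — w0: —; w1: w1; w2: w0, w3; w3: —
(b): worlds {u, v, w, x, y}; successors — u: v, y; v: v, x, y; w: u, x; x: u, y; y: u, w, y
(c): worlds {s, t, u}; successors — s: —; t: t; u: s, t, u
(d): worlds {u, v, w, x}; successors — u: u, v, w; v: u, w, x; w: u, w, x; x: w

(b), (d)

This is the axiom for seriality; its first-order frame correspondent is forall x exists y Rxy.
(a): fails — world w0 has no successor.
(b): holds.
(c): fails — world s has no successor.
(d): holds.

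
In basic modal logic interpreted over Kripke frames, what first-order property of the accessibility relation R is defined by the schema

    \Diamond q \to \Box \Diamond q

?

The Euclidean property

This is the 5 axiom.
Its frame correspondent is the Euclidean property — \forall x \forall y \forall z (Rxy \wedge Rxz \to Ryz).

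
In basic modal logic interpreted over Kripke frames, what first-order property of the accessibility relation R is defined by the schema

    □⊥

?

This schema is the Ver axiom.
It corresponds to emptiness of R: ∀x ∀y ¬Rxy.

emptiness of R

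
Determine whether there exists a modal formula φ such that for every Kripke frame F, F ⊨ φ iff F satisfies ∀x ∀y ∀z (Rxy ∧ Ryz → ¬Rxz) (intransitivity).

Not definable by any modal formula

If a class were modally definable it would be closed under surjective bounded morphisms (Goldblatt–Thomason).
The 3-cycle (worlds 0,1,2 with 0→1→2→0) is intransitive. Mapping every world to a single reflexive point • is a surjective bounded morphism; the reflexive point is not intransitive (R••∧R•• but R••).
So the class is not modally definable.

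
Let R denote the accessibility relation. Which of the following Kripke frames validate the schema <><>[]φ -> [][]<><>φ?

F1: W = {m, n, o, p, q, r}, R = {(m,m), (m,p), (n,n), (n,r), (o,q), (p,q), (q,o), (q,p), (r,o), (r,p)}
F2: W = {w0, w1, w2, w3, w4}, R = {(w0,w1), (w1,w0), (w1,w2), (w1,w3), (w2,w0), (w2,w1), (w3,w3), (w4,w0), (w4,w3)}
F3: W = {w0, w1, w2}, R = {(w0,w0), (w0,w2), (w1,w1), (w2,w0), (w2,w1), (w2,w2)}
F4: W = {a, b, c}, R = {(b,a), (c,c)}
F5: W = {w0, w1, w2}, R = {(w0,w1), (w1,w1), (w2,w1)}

F4, F5

Frame correspondent (Sahlqvist): forall x forall y forall z ((x R^2 y & x R^2 z) -> exists w (yRw & z R^2 w)) — i.e. a generalized confluence (Geach) condition.
F1: fails — mR²m, mR²q but no w with mRw and qR²w.
F2: fails — w0R²w0, w0R²w0 but no w with w0Rw and w0R²w.
F3: fails — w0R²w0, w0R²w1 but no w with w0Rw and w1R²w.
F4: satisfies the condition.
F5: satisfies the condition.
Valid on: F4, F5.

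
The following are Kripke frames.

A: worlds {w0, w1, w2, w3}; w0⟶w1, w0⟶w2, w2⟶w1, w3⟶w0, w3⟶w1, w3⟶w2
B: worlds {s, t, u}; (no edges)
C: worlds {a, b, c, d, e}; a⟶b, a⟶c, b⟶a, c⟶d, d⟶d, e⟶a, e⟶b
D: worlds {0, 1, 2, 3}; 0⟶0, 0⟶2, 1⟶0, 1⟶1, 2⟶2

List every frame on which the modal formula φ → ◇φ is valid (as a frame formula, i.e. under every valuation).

The schema corresponds to a generalized confluence (Geach) condition: ∀x ∃w (x = w ∧ xRw).
A: fails — at w0 but no w with w0=w and w0Rw.
B: fails — at s but no w with s=w and sRw.
C: fails — at a but no w with a=w and aRw.
D: fails — at 3 but no w with 3=w and 3Rw.

none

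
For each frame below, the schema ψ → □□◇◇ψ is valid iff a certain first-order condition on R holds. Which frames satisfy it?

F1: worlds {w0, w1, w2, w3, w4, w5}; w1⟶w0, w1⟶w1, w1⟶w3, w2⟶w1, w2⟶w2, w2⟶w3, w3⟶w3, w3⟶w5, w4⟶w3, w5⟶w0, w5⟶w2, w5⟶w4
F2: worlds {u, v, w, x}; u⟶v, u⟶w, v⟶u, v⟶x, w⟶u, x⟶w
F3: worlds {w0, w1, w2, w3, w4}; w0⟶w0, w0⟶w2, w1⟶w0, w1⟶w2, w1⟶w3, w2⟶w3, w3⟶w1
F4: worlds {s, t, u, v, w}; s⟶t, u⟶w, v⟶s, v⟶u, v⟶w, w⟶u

F2

The schema corresponds to a generalized confluence (Geach) condition: ∀x ∀z (xR²z → ∃w (x = w ∧ zR²w)).
F1: fails — w1R²w0 but no w with w1=w and w0R²w.
F2: condition met.
F3: fails — w0R²w2 but no w with w0=w and w2R²w.
F4: fails — vR²t but no w* with v=w* and tR²w*.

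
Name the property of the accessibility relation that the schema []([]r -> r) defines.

shift-reflexivity: forall x forall y (Rxy -> Ryy)

Suppose □(□r→r) is valid. Take Rxy and set V(r)={w : Ryw}. Then at y, □r holds; since □(□r→r) at x, □r→r at y, so r at y, i.e. Ryy.
The converse is a direct semantic check.
Frame condition: forall x forall y (Rxy -> Ryy).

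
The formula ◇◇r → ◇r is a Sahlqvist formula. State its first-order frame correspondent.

This schema is equivalent to the 4 axiom □r → □□r.
Its frame correspondent is transitivity — ∀x ∀y ∀z (Rxy ∧ Ryz → Rxz).

Transitivity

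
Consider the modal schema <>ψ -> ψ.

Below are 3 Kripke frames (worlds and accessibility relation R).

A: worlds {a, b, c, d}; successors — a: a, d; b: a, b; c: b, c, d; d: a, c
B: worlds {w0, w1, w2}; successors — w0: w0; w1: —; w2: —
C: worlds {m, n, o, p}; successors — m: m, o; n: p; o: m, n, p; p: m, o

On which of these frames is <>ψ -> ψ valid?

Frame correspondent (Sahlqvist): forall x forall y (xRy -> exists w (y = w & x = w)) — i.e. a generalized confluence (Geach) condition.
A: fails — aRd but d ≠ a.
B: satisfies the condition.
C: fails — mRo but o ≠ m.
Valid on: B.

B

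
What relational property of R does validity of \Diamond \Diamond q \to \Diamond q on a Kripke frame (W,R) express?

Transitivity

Equivalently (dual form): □q → □□q.
Suppose □q→□□q is valid. Take Rxy, Ryz and set V(q)={w : Rxw}. Then □q at x, so □□q at x, so □q at y, so q at z, i.e. Rxz.
Conversely, on a frame with transitivity the schema holds at every world under every valuation.
So the correspondent is transitivity.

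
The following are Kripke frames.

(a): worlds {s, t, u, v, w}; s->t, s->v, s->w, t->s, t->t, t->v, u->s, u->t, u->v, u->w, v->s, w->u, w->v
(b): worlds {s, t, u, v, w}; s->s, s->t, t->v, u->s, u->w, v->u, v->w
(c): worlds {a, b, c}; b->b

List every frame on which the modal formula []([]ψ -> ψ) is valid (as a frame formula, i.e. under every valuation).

The schema corresponds to shift-reflexivity: forall x forall y (Rxy -> Ryy).
(a): fails — Ruv but not Rvv.
(b): fails — Rtv but not Rvv.
(c): condition met.

(c)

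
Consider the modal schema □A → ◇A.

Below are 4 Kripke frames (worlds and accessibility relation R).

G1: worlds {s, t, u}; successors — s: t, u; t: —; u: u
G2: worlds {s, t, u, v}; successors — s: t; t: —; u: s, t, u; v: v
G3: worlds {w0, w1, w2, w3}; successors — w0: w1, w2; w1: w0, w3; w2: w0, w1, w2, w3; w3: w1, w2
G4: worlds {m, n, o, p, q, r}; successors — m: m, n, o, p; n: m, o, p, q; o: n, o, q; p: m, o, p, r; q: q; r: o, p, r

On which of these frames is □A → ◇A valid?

G3, G4

The schema corresponds to seriality: ∀x ∃y Rxy.
G1: fails — world t has no successor.
G2: fails — world t has no successor.
G3: holds.
G4: holds.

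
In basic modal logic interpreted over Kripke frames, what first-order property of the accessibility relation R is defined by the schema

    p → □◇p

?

Suppose p→□◇p is valid. Take Rxy and set V(p)={x}. Then p at x, so □◇p at x, so ◇p at y, so some z with Ryz has p; z=x, i.e. Ryx.
The converse is a direct semantic check.
Frame condition: ∀x ∀y (Rxy → Ryx).

Symmetry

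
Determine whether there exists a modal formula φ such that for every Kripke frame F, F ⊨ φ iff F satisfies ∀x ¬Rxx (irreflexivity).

Not modally definable

Modal frame validity is preserved under surjective bounded morphisms.
The 5-cycle (worlds 0,1,2,3,4 with 0→1→2→3→4→0) is irreflexive, and the map sending every world to a single reflexive point • is a surjective bounded morphism (forth: every edge maps to (•,•); back: every world has a successor). So any modal formula valid on the 5-cycle is also valid on the reflexive point, which is not irreflexive.
So no modal formula (or set of formulas) defines exactly the irreflexive frames.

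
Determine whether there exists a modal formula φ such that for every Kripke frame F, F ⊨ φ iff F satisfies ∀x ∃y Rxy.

Yes: it is seriality, defined by the D schema □r → ◇r.

Yes — defined by □r → ◇r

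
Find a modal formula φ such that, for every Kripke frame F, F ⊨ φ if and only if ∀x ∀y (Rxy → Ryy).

□(□ψ → ψ)

This is shift-reflexivity; the standard corresponding axiom is T□: □(□ψ → ψ).
Suppose □(□ψ→ψ) is valid. Take Rxy and set V(ψ)={w : Ryw}. Then at y, □ψ holds; since □(□ψ→ψ) at x, □ψ→ψ at y, so ψ at y, i.e. Ryy.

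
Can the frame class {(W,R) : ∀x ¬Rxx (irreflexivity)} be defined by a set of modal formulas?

Any modally definable frame class is closed under surjective bounded morphisms.
The 4-cycle (worlds a,b,c,d with a→b→c→d→a) is irreflexive, and the map sending every world to a single reflexive point • is a surjective bounded morphism (forth: every edge maps to (•,•); back: every world has a successor). So any modal formula valid on the 4-cycle is also valid on the reflexive point, which is not irreflexive.
So the class is not modally definable.

Not definable by any modal formula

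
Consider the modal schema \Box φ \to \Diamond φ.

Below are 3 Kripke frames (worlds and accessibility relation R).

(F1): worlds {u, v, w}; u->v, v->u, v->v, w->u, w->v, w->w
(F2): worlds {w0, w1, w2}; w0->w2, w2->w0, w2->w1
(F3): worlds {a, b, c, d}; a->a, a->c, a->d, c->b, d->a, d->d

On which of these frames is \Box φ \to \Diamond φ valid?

Frame correspondent (Sahlqvist): \forall x \exists y Rxy — i.e. seriality.
(F1): condition met.
(F2): fails — world w1 has no successor.
(F3): fails — world b has no successor.

(F1)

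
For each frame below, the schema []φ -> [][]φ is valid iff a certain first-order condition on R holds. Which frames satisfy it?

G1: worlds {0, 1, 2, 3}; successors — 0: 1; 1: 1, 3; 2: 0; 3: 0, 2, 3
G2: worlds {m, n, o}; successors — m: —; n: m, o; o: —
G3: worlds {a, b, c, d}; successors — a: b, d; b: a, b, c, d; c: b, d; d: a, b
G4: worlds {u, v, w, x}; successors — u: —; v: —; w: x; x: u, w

Frame correspondent (Sahlqvist): forall x forall y forall z (Rxy & Ryz -> Rxz) — i.e. transitivity.
G1: fails — R01 and R13 but not R03.
G2: satisfies the condition.
G3: fails — Rcd and Rda but not Rca.
G4: fails — Rxw and Rwx but not Rxx.
Valid on: G2.

G2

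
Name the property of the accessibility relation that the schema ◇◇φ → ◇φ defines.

transitivity: ∀x ∀y ∀z (Rxy ∧ Ryz → Rxz)

This schema is equivalent to the 4 axiom □φ → □□φ.
It corresponds to transitivity: ∀x ∀y ∀z (Rxy ∧ Ryz → Rxz).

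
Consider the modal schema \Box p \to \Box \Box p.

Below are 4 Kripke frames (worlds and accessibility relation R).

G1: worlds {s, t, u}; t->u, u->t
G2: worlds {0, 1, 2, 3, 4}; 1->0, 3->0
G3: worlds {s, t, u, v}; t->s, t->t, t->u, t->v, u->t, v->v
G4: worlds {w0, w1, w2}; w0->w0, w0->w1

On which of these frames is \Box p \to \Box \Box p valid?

Frame correspondent (Sahlqvist): \forall x \forall y \forall z (Rxy \wedge Ryz \to Rxz) — i.e. transitivity.
G1: fails — Rtu and Rut but not Rtt.
G2: condition met.
G3: fails — Rut and Rtv but not Ruv.
G4: condition met.
Valid on: G2, G4.

G2, G4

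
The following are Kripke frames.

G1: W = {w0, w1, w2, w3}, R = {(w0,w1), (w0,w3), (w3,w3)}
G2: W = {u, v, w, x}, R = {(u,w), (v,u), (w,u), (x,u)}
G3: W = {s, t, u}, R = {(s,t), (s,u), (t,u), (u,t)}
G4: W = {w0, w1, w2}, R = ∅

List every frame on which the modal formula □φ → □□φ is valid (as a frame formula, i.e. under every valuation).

This is the axiom for transitivity; its first-order frame correspondent is ∀x ∀y ∀z (Rxy ∧ Ryz → Rxz).
G1: satisfies the condition.
G2: fails — Rvu and Ruw but not Rvw.
G3: fails — Rtu and Rut but not Rtt.
G4: satisfies the condition.
Valid on: G1, G4.

G1, G4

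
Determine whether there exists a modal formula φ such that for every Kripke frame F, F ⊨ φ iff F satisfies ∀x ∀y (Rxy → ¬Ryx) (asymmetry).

Any modally definable frame class is closed under surjective bounded morphisms.
The 3-cycle (worlds w0,w1,w2 with w0→w1→w2→w0) is asymmetric. Mapping every world to a single reflexive point • is a surjective bounded morphism, and the reflexive point is not asymmetric (R•• but asymmetry requires ¬R••).
So no modal formula (or set of formulas) defines exactly the asymmetric frames.

No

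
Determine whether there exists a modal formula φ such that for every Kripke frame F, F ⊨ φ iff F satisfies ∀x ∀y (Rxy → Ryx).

Definable; p → □◇p defines it

This is a Sahlqvist condition; the B axiom p → □◇p defines it.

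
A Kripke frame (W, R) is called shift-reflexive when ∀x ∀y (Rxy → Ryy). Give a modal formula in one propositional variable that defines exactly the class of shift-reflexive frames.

This is shift-reflexivity; the standard corresponding axiom is T□: □(□ψ → ψ).
Suppose □(□ψ→ψ) is valid. Take Rxy and set V(ψ)={w : Ryw}. Then at y, □ψ holds; since □(□ψ→ψ) at x, □ψ→ψ at y, so ψ at y, i.e. Ryy.

□(□ψ → ψ)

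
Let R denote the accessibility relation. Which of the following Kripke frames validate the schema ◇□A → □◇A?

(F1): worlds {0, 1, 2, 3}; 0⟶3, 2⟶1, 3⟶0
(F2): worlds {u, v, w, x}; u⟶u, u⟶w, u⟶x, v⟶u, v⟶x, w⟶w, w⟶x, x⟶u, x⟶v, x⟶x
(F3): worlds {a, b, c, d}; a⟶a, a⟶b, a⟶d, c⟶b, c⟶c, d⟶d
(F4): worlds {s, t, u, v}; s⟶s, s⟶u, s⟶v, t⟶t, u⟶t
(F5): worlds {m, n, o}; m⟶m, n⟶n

(F2), (F5)

This is the axiom for convergence; its first-order frame correspondent is ∀x ∀y ∀z (Rxy ∧ Rxz → ∃w (Ryw ∧ Rzw)).
(F1): fails — R21 and R21 but 1 and 1 have no common successor.
(F2): satisfies the condition.
(F3): fails — Rab and Rab but b and b have no common successor.
(F4): fails — Rsv and Rsv but v and v have no common successor.
(F5): satisfies the condition.
Valid on: (F2), (F5).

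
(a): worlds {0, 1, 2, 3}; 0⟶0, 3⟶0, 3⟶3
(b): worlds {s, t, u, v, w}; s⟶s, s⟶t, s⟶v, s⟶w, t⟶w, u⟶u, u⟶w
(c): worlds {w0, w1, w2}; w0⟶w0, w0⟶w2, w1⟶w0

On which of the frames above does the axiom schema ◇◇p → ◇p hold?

(a), (b)

This is the axiom for transitivity; its first-order frame correspondent is ∀x ∀y ∀z (Rxy ∧ Ryz → Rxz).
(a): condition met.
(b): condition met.
(c): fails — Rw1w0 and Rw0w2 but not Rw1w2.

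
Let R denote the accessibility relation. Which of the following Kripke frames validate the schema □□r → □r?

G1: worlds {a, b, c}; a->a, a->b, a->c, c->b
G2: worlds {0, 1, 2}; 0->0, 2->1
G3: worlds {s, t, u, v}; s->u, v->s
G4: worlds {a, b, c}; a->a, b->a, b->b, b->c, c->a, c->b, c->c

G4

Frame correspondent (Sahlqvist): ∀x ∀y (Rxy → ∃z (Rxz ∧ Rzy)) — i.e. density.
G1: fails — Rcb but no z with Rcz and Rzb.
G2: fails — R21 but no z with R2z and Rz1.
G3: fails — Rsu but no z with Rsz and Rzu.
G4: ✓.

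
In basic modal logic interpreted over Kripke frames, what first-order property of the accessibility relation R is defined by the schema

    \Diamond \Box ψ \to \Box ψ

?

This is a form of the 5 axiom.
It corresponds to the Euclidean property: \forall x \forall y \forall z (Rxy \wedge Rxz \to Ryz).

the Euclidean property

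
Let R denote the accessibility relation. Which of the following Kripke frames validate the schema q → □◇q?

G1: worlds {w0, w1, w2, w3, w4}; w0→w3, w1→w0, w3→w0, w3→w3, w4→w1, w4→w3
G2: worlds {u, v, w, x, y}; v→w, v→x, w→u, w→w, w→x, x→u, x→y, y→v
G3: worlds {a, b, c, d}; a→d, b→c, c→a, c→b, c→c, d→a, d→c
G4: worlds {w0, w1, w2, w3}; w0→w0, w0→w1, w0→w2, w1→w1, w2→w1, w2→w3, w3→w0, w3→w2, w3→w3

none

This is the axiom for symmetry; its first-order frame correspondent is ∀x ∀y (Rxy → Ryx).
G1: fails — Rw1w0 but not Rw0w1.
G2: fails — Rwu but not Ruw.
G3: fails — Rdc but not Rcd.
G4: fails — Rw3w0 but not Rw0w3.
Valid on no frame.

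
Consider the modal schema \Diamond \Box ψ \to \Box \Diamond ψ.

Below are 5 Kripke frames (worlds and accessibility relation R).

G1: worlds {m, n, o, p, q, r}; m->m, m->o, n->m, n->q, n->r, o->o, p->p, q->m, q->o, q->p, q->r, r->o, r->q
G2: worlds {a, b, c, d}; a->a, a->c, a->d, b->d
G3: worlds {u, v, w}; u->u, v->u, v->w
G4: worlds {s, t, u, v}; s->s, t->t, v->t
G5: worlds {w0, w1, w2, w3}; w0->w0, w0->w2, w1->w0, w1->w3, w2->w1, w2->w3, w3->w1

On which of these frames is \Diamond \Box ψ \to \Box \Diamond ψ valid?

This is the axiom for convergence; its first-order frame correspondent is \forall x \forall y \forall z (Rxy \wedge Rxz \to \exists w (Ryw \wedge Rzw)).
G1: fails — Rqp and Rqm but p and m have no common successor.
G2: fails — Raa and Rac but a and c have no common successor.
G3: fails — Rvu and Rvw but u and w have no common successor.
G4: ✓.
G5: fails — Rw0w2 and Rw0w0 but w2 and w0 have no common successor.
Valid on: G4.

G4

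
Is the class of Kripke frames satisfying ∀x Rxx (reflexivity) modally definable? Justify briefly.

Yes: it is reflexivity, defined by the T schema □q → q.
Suppose □q→q is valid. At any x set V(q)={w : Rxw}. Then □q holds at x, so q holds at x, i.e. Rxx.

Definable; □q → q defines it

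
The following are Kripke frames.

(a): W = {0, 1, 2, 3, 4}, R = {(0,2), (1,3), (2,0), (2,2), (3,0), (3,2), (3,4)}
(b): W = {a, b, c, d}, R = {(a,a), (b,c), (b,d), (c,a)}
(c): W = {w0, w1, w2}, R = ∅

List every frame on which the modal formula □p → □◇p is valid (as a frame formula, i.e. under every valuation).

(c)

The schema corresponds to a generalized confluence (Geach) condition: ∀x ∀z (xRz → ∃w (xRw ∧ zRw)).
(a): fails — 1R3 but no w with 1Rw and 3Rw.
(b): fails — bRc but no w with bRw and cRw.
(c): holds.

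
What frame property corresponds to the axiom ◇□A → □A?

the Euclidean property: ∀x ∀y ∀z (Rxy ∧ Rxz → Ryz)

Equivalently (dual form): ◇A → □◇A.
Suppose ◇A→□◇A is valid. Take Rxy, Rxz and set V(A)={y}. Then ◇A at x, so □◇A at x, so ◇A at z, so some w with Rzw has A; w=y, i.e. Rzy. By symmetry of the argument, Ryz.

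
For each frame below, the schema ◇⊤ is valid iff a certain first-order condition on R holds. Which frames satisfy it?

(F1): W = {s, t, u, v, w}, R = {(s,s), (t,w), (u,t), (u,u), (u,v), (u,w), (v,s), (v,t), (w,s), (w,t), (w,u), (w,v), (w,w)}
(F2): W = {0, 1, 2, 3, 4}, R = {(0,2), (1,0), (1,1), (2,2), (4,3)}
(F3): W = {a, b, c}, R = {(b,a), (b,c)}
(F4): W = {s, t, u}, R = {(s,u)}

(F1)

The schema corresponds to seriality: ∀x ∃y Rxy.
(F1): satisfies the condition.
(F2): fails — world 3 has no successor.
(F3): fails — world a has no successor.
(F4): fails — world t has no successor.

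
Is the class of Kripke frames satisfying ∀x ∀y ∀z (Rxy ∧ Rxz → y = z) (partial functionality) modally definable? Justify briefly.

The condition is partial functionality. A defining modal formula is ◇q → □q.
Suppose ◇q→□q is valid. Take Rxy, Rxz and set V(q)={y}. Then ◇q at x, so □q at x, so q at z, i.e. z=y.

Yes — defined by ◇q → □q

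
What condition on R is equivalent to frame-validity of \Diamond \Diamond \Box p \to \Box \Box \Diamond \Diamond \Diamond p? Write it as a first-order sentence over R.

This is a Sahlqvist (Geach-type) schema ◇^2□^1p → □^2◇^3p.
First-order correspondent: \forall x \forall y \forall z ((x R^2 y \wedge x R^2 z) \to \exists w (yRw \wedge z R^3 w)).

\forall x \forall y \forall z ((x R^2 y \wedge x R^2 z) \to \exists w (yRw \wedge z R^3 w))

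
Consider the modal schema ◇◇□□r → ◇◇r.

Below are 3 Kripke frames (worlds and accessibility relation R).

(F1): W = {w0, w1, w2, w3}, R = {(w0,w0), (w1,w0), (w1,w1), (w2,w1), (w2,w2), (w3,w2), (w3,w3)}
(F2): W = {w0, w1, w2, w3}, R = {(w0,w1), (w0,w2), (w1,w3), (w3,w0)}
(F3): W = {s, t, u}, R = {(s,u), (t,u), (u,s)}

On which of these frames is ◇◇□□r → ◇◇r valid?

(F1), (F3)

This is the axiom for a generalized confluence (Geach) condition; its first-order frame correspondent is ∀x ∀y (xR²y → ∃w (yR²w ∧ xR²w)).
(F1): ✓.
(F2): fails — w0R²w3 but no w with w3R²w and w0R²w.
(F3): ✓.
Valid on: (F1), (F3).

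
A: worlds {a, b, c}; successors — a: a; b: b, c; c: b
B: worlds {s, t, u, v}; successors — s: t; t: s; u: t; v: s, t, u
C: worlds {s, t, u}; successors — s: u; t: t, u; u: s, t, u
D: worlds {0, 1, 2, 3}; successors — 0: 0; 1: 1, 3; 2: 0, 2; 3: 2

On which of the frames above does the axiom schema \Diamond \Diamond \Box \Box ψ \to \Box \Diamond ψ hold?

The schema corresponds to a generalized confluence (Geach) condition: \forall x \forall y \forall z ((x R^2 y \wedge xRz) \to \exists w (y R^2 w \wedge zRw)).
A: condition met.
B: fails — vR²s, vRs but no w with sR²w and sRw.
C: condition met.
D: fails — 1R²2, 1R1 but no w with 2R²w and 1Rw.
Valid on: A, C.

A, C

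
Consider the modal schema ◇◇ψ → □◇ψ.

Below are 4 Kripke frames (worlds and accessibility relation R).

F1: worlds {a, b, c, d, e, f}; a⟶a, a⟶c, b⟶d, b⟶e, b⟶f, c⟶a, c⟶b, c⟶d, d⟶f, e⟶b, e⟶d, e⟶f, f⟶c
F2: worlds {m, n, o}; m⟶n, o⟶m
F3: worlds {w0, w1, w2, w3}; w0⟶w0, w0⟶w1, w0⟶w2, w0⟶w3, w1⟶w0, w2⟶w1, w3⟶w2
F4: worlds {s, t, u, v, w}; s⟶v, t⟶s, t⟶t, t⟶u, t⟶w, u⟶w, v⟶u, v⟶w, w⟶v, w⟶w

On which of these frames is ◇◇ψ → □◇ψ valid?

F2

This is the axiom for a generalized confluence (Geach) condition; its first-order frame correspondent is ∀x ∀y ∀z ((xR²y ∧ xRz) → ∃w (y = w ∧ zRw)).
F1: fails — aR²b, aRa but no w with b=w and aRw.
F2: ✓.
F3: fails — w0R²w0, w0Rw2 but no w with w0=w and w2Rw.
F4: fails — tR²s, tRs but no w* with s=w* and sRw*.
Valid on: F2.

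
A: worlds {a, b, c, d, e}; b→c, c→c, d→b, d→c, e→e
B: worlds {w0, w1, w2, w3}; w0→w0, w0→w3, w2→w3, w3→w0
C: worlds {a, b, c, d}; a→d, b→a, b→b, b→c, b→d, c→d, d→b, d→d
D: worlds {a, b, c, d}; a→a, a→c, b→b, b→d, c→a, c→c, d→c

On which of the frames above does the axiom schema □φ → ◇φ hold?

C, D

Frame correspondent (Sahlqvist): ∀x ∃y Rxy — i.e. seriality.
A: fails — world a has no successor.
B: fails — world w1 has no successor.
C: condition met.
D: condition met.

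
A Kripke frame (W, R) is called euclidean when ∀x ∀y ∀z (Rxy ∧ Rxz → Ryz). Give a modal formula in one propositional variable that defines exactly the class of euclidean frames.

This is the Euclidean property; the standard corresponding axiom is 5: ◇ψ → □◇ψ.
Suppose ◇ψ→□◇ψ is valid. Take Rxy, Rxz and set V(ψ)={y}. Then ◇ψ at x, so □◇ψ at x, so ◇ψ at z, so some w with Rzw has ψ; w=y, i.e. Rzy. By symmetry of the argument, Ryz.

◇ψ → □◇ψ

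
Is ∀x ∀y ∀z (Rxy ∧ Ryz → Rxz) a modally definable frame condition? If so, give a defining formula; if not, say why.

This is a Sahlqvist condition; the 4 axiom □q → □□q defines it.
Suppose □q→□□q is valid. Take Rxy, Ryz and set V(q)={w : Rxw}. Then □q at x, so □□q at x, so □q at y, so q at z, i.e. Rxz.

Definable; □q → □□q defines it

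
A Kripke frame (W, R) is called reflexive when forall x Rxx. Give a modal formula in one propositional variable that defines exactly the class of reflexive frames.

This is reflexivity; the standard corresponding axiom is T: □r → r.

□r → r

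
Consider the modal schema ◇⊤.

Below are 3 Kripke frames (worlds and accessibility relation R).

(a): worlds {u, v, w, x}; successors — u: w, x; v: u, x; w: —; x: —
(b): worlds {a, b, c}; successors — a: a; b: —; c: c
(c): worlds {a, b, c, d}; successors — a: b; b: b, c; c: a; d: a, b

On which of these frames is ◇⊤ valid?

(c)

Frame correspondent (Sahlqvist): ∀x ∃y Rxy — i.e. seriality.
(a): fails — world w has no successor.
(b): fails — world b has no successor.
(c): ✓.
Valid on: (c).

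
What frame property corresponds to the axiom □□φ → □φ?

Suppose □□φ→□φ is valid. Take Rxy and set V(φ)={w : xR²w}. Then □□φ at x, so □φ at x, so φ at y, i.e. ∃z(Rxz∧Rzy).

density: ∀x ∀y (Rxy → ∃z (Rxz ∧ Rzy))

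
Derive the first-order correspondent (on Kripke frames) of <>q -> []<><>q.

This is a Sahlqvist (Geach-type) schema ◇^1□^0q → □^1◇^2q.
Minimal-valuation argument: fix x; take any y with xR^1y and any z with xR^1z. Set V(q) to the set of worlds R-reachable from y in exactly 0 steps. Then □^0q holds at y, so the antecedent holds at x; validity forces ◇^2q at z, giving a w with zR^2w and yR^0w.
First-order correspondent: forall x forall y forall z ((xRy & xRz) -> exists w (y = w & z R^2 w)).

forall x forall y forall z ((xRy & xRz) -> exists w (y = w & z R^2 w))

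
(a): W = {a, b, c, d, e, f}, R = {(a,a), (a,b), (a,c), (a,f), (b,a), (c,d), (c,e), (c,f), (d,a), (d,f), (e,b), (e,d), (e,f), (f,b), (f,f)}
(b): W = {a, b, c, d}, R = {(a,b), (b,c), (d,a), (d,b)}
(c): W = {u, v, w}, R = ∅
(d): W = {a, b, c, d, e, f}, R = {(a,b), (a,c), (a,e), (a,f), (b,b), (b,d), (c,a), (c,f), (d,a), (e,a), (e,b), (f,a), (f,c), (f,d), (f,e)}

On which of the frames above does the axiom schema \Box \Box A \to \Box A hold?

This is the axiom for density; its first-order frame correspondent is \forall x \forall y (Rxy \to \exists z (Rxz \wedge Rzy)).
(a): fails — Red but no z with Rez and Rzd.
(b): fails — Rab but no z with Raz and Rzb.
(c): satisfies the condition.
(d): fails — Rea but no z with Rez and Rza.

(c)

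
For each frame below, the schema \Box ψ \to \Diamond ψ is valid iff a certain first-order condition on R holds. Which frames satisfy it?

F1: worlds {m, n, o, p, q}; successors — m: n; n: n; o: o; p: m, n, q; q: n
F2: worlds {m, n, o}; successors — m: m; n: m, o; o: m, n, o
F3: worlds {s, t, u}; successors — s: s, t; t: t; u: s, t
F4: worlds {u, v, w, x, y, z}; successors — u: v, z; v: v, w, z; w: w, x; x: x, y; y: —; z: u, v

F1, F2, F3

Frame correspondent (Sahlqvist): \forall x \exists y Rxy — i.e. seriality.
F1: condition met.
F2: condition met.
F3: condition met.
F4: fails — world y has no successor.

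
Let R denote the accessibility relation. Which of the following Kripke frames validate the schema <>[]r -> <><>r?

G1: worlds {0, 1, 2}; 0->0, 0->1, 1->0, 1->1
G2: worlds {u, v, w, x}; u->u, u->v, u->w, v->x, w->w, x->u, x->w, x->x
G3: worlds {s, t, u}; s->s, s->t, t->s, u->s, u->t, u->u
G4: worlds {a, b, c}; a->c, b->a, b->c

Frame correspondent (Sahlqvist): forall x forall y (xRy -> exists w (yRw & x R^2 w)) — i.e. a generalized confluence (Geach) condition.
G1: condition met.
G2: condition met.
G3: condition met.
G4: fails — aRc but no w with cRw and aR²w.
Valid on: G1, G2, G3.

G1, G2, G3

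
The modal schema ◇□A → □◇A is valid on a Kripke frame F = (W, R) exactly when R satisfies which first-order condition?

convergence: ∀x ∀y ∀z (Rxy ∧ Rxz → ∃w (Ryw ∧ Rzw))

Suppose ◇□A→□◇A is valid. Take Rxy, Rxz and set V(A)={w : Ryw}. Then □A at y so ◇□A at x, so □◇A at x, so ◇A at z, giving w with Rzw and Ryw.
Conversely, any frame satisfying ∀x ∀y ∀z (Rxy ∧ Rxz → ∃w (Ryw ∧ Rzw)) validates the schema.
So the correspondent is convergence.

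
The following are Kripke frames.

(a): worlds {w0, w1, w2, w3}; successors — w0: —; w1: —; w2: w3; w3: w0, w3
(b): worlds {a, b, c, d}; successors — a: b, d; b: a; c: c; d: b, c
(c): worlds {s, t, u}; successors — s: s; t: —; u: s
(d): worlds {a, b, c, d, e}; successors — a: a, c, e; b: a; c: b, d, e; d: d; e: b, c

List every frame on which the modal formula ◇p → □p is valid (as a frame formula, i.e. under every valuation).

(c)

This is the axiom for partial functionality; its first-order frame correspondent is ∀x ∀y ∀z (Rxy ∧ Rxz → y = z).
(a): fails — w3 sees both w0 and w3.
(b): fails — a sees both b and d.
(c): ✓.
(d): fails — a sees both a and c.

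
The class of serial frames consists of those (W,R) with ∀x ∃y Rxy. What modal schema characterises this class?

□s → ◇s

A defining formula is □s → ◇s (the D axiom).
Suppose □s→◇s is valid. At any x set V(s)=W. Then □s at x, so ◇s at x, so x has a successor.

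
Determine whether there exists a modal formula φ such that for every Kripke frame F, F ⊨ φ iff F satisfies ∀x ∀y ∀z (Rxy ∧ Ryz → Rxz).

The condition is transitivity. A defining modal formula is □p → □□p.
Suppose □p→□□p is valid. Take Rxy, Ryz and set V(p)={w : Rxw}. Then □p at x, so □□p at x, so □p at y, so p at z, i.e. Rxz.

Yes — defined by □p → □□p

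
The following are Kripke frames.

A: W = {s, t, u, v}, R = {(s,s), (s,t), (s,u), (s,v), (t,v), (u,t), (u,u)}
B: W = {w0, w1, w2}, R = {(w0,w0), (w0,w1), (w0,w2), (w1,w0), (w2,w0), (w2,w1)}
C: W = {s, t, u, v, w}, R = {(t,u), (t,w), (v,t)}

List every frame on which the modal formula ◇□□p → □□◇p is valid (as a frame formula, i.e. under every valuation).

Frame correspondent (Sahlqvist): ∀x ∀y ∀z ((xRy ∧ xR²z) → ∃w (yR²w ∧ zRw)) — i.e. a generalized confluence (Geach) condition.
A: fails — sRs, sR²v but no w with sR²w and vRw.
B: satisfies the condition.
C: fails — vRt, vR²u but no w* with tR²w* and uRw*.
Valid on: B.

B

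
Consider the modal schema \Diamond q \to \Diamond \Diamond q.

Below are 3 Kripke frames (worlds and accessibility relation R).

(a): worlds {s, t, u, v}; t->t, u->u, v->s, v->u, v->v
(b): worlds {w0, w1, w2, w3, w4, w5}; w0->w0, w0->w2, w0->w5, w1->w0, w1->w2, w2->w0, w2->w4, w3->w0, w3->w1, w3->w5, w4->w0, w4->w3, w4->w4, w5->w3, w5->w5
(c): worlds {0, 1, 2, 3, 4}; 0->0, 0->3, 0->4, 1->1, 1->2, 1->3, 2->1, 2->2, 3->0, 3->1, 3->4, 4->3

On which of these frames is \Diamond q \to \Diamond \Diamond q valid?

Frame correspondent (Sahlqvist): \forall x \forall y (xRy \to \exists w (y = w \wedge x R^2 w)) — i.e. a generalized confluence (Geach) condition.
(a): satisfies the condition.
(b): fails — w3Rw1 but no w with w1=w and w3R²w.
(c): fails — 4R3 but no w with 3=w and 4R²w.

(a)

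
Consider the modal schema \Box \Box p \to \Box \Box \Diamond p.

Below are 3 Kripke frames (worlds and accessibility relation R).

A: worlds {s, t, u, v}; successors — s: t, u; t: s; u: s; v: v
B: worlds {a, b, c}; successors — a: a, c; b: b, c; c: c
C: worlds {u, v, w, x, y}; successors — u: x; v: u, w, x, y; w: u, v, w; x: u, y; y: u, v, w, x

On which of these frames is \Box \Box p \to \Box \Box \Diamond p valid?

B

This is the axiom for a generalized confluence (Geach) condition; its first-order frame correspondent is \forall x \forall z (x R^2 z \to \exists w (x R^2 w \wedge zRw)).
A: fails — sR²s but no w with sR²w and sRw.
B: ✓.
C: fails — uR²u but no t with uR²t and uRt.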